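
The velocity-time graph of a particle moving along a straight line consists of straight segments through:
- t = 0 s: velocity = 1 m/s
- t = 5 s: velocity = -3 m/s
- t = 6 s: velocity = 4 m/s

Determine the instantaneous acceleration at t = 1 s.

Acceleration is the slope of the v-t graph on 0–5 s: (-3 − 1)/(5 − 0) = -0.8 m/s².

-0.8 m/s²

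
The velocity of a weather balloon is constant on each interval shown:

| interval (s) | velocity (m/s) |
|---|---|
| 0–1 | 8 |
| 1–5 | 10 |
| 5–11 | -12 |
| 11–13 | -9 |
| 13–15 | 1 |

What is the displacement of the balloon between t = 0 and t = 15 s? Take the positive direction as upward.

Displacement is the signed area under the v-t curve.
0–1 s: 8 × 1 = 8 m
1–5 s: 10 × 4 = 40 m
5–11 s: -12 × 6 = -72 m
11–13 s: -9 × 2 = -18 m
13–15 s: 1 × 2 = 2 m
Net displacement = -40 m

-40 m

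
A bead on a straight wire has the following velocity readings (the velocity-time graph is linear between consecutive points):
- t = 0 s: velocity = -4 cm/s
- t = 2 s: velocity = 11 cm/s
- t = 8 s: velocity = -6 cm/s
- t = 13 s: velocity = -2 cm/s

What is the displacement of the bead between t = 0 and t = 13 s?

Displacement is the signed area under the v-t curve.
0–2 s: ½(-4 + 11)(2) = 7 cm
2–8 s: ½(11 + -6)(6) = 15 cm
8–13 s: ½(-6 + -2)(5) = -20 cm
Net displacement = 2 cm

2 cm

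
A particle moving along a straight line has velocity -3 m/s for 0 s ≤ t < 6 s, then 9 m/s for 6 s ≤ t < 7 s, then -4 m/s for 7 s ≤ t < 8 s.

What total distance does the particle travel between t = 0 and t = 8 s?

31 m

Distance (not displacement) is the total path length: add the absolute areas under v-t.
0–6 s: |-3| × 6 = 18 m
6–7 s: |9| × 1 = 9 m
7–8 s: |-4| × 1 = 4 m
Total distance = 31 m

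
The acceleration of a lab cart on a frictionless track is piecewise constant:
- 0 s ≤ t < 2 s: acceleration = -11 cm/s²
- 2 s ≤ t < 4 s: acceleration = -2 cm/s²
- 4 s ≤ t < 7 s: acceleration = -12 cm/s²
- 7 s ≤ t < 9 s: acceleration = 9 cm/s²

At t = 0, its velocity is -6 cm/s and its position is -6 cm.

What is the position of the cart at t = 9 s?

On each constant-a segment, Δv = aΔt and Δx = v₀Δt + ½aΔt²; chain segment to segment.
0–2 s: v starts -6 cm/s; Δx = -6·2 + ½·-11·2² = -34 cm; v ends -28 cm/s.
2–4 s: v starts -28 cm/s; Δx = -28·2 + ½·-2·2² = -60 cm; v ends -32 cm/s.
4–7 s: v starts -32 cm/s; Δx = -32·3 + ½·-12·3² = -150 cm; v ends -68 cm/s.
7–9 s: v starts -68 cm/s; Δx = -68·2 + ½·9·2² = -118 cm; v ends -50 cm/s.
x(9) = -6 + Σ Δx = -368 cm.

-368 cm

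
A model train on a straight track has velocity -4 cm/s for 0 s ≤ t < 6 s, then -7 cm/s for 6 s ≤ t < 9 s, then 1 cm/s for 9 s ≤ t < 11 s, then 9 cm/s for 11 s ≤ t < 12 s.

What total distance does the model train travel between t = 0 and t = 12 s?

Distance (not displacement) is the total path length: add the absolute areas under v-t.
0–6 s: |-4| × 6 = 24 cm
6–9 s: |-7| × 3 = 21 cm
9–11 s: |1| × 2 = 2 cm
11–12 s: |9| × 1 = 9 cm
Total distance = 56 cm

56 cm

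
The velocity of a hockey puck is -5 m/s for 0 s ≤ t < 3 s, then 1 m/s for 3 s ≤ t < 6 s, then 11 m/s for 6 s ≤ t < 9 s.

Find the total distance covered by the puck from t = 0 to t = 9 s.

51 m

Total distance travelled is ∫|v| dt — sum the magnitudes of each area piece.
0–3 s: |-5| × 3 = 15 m
3–6 s: |1| × 3 = 3 m
6–9 s: |11| × 3 = 33 m
Total distance = 51 m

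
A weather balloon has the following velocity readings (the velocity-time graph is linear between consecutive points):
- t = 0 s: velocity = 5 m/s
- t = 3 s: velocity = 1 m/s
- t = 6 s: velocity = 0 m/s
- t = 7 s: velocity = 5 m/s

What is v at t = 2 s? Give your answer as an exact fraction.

7/3 m/s

On 0–3 s the graph is linear from 5 to 1 m/s: v(2) = 5 + (1 − 5)·(2 − 0)/(3 − 0) = 7/3 m/s.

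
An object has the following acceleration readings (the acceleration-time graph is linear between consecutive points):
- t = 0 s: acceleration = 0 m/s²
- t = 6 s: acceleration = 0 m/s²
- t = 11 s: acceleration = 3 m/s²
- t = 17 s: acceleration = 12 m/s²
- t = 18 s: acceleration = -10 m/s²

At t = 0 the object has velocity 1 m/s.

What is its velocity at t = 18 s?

Δv equals the area under the a-t graph; then v = v₀ + Δv.
0–6 s: 0 × 6 = 0 m/s
6–11 s: ½(0 + 3)(5) = 7.5 m/s
11–17 s: ½(3 + 12)(6) = 45 m/s
17–18 s: ½(12 + -10)(1) = 1 m/s
Δv = 53.5 m/s, so v(18) = 1 + (53.5) = 54.5 m/s.

54.5 m/s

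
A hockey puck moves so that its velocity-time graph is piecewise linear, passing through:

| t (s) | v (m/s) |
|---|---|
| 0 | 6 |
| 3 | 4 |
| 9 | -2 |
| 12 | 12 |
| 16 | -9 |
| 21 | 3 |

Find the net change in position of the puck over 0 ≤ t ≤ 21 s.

27 m

Displacement is the signed area under the v-t curve.
0–3 s: ½(6 + 4)(3) = 15 m
3–9 s: ½(4 + -2)(6) = 6 m
9–12 s: ½(-2 + 12)(3) = 15 m
12–16 s: ½(12 + -9)(4) = 6 m
16–21 s: ½(-9 + 3)(5) = -15 m
Net displacement = 27 m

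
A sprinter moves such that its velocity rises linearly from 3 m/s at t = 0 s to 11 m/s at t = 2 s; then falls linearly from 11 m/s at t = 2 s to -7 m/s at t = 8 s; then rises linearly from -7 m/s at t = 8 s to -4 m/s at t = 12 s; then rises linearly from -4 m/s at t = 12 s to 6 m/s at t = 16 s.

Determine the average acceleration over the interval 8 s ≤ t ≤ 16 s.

1.625 m/s²

Average acceleration = Δv/Δt = (6 − -7)/(16 − 8) = 1.625 m/s².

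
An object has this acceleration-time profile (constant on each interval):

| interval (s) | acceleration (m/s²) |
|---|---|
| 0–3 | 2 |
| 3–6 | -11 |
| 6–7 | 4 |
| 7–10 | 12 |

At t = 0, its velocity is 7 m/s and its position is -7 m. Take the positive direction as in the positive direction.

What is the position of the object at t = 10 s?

0.5 m

On each constant-a segment, Δv = aΔt and Δx = v₀Δt + ½aΔt²; chain segment to segment.
0–3 s: v starts 7 m/s; Δx = 7·3 + ½·2·3² = 30 m; v ends 13 m/s.
3–6 s: v starts 13 m/s; Δx = 13·3 + ½·-11·3² = -10.5 m; v ends -20 m/s.
6–7 s: v starts -20 m/s; Δx = -20·1 + ½·4·1² = -18 m; v ends -16 m/s.
7–10 s: v starts -16 m/s; Δx = -16·3 + ½·12·3² = 6 m; v ends 20 m/s.
x(10) = -7 + Σ Δx = 0.5 m.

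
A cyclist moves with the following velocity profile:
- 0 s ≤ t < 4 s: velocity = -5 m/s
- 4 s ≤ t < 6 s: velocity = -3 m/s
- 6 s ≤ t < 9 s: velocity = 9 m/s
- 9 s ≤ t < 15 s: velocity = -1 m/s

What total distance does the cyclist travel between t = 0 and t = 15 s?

59 m

Distance (not displacement) is the total path length: add the absolute areas under v-t.
0–4 s: |-5| × 4 = 20 m
4–6 s: |-3| × 2 = 6 m
6–9 s: |9| × 3 = 27 m
9–15 s: |-1| × 6 = 6 m
Total distance = 59 m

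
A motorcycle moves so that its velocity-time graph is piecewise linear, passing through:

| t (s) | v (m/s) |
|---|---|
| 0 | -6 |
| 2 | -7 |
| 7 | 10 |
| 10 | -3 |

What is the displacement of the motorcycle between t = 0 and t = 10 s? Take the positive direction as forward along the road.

5 m

Displacement is the signed area under the v-t curve.
0–2 s: ½(-6 + -7)(2) = -13 m
2–7 s: ½(-7 + 10)(5) = 7.5 m
7–10 s: ½(10 + -3)(3) = 10.5 m
Net displacement = 5 m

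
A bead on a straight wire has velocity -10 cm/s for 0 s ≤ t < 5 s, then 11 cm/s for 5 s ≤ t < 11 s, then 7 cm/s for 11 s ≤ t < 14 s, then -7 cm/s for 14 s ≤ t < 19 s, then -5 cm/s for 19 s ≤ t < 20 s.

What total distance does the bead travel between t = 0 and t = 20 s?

177 cm

Distance (not displacement) is the total path length: add the absolute areas under v-t.
0–5 s: |-10| × 5 = 50 cm
5–11 s: |11| × 6 = 66 cm
11–14 s: |7| × 3 = 21 cm
14–19 s: |-7| × 5 = 35 cm
19–20 s: |-5| × 1 = 5 cm
Total distance = 177 cm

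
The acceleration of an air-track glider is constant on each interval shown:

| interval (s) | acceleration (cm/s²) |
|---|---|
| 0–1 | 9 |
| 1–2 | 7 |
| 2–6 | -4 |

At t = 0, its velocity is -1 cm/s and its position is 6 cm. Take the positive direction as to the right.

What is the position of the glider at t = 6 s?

On each constant-a segment, Δv = aΔt and Δx = v₀Δt + ½aΔt²; chain segment to segment.
0–1 s: v starts -1 cm/s; Δx = -1·1 + ½·9·1² = 3.5 cm; v ends 8 cm/s.
1–2 s: v starts 8 cm/s; Δx = 8·1 + ½·7·1² = 11.5 cm; v ends 15 cm/s.
2–6 s: v starts 15 cm/s; Δx = 15·4 + ½·-4·4² = 28 cm; v ends -1 cm/s.
x(6) = 6 + Σ Δx = 49 cm.

49 cm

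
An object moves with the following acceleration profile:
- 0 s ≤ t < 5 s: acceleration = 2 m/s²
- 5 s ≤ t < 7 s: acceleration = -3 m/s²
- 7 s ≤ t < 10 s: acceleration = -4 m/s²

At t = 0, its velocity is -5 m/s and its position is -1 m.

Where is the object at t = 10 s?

On each constant-a segment, Δv = aΔt and Δx = v₀Δt + ½aΔt²; chain segment to segment.
0–5 s: v starts -5 m/s; Δx = -5·5 + ½·2·5² = 0 m; v ends 5 m/s.
5–7 s: v starts 5 m/s; Δx = 5·2 + ½·-3·2² = 4 m; v ends -1 m/s.
7–10 s: v starts -1 m/s; Δx = -1·3 + ½·-4·3² = -21 m; v ends -13 m/s.
x(10) = -1 + Σ Δx = -18 m.

-18 m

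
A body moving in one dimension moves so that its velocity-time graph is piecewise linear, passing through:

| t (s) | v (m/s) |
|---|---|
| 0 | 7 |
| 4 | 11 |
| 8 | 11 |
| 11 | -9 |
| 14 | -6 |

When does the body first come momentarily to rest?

v changes sign on 8–11 s (from 11 to -9); the graph is linear there, so v = 0 at t = 8 + (-11)·(11 − 8)/(-9 − 11) = 9.65 s.

t = 9.65 s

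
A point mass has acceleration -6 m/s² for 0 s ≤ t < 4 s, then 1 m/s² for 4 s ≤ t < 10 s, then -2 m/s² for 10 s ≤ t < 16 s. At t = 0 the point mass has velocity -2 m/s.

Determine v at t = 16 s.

-32 m/s

Δv equals the area under the a-t graph; then v = v₀ + Δv.
0–4 s: -6 × 4 = -24 m/s
4–10 s: 1 × 6 = 6 m/s
10–16 s: -2 × 6 = -12 m/s
Δv = -30 m/s, so v(16) = -2 + (-30) = -32 m/s.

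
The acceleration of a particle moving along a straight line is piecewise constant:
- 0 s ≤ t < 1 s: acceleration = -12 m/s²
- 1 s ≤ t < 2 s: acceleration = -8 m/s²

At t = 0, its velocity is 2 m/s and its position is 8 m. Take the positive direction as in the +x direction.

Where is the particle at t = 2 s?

-10 m

On each constant-a segment, Δv = aΔt and Δx = v₀Δt + ½aΔt²; chain segment to segment.
0–1 s: v starts 2 m/s; Δx = 2·1 + ½·-12·1² = -4 m; v ends -10 m/s.
1–2 s: v starts -10 m/s; Δx = -10·1 + ½·-8·1² = -14 m; v ends -18 m/s.
x(2) = 8 + Σ Δx = -10 m.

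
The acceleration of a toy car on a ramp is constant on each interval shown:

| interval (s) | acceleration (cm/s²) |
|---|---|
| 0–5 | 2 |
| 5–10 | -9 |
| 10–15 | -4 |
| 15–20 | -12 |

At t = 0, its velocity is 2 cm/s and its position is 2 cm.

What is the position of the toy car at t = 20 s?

On each constant-a segment, Δv = aΔt and Δx = v₀Δt + ½aΔt²; chain segment to segment.
0–5 s: v starts 2 cm/s; Δx = 2·5 + ½·2·5² = 35 cm; v ends 12 cm/s.
5–10 s: v starts 12 cm/s; Δx = 12·5 + ½·-9·5² = -52.5 cm; v ends -33 cm/s.
10–15 s: v starts -33 cm/s; Δx = -33·5 + ½·-4·5² = -215 cm; v ends -53 cm/s.
15–20 s: v starts -53 cm/s; Δx = -53·5 + ½·-12·5² = -415 cm; v ends -113 cm/s.
x(20) = 2 + Σ Δx = -645.5 cm.

-645.5 cm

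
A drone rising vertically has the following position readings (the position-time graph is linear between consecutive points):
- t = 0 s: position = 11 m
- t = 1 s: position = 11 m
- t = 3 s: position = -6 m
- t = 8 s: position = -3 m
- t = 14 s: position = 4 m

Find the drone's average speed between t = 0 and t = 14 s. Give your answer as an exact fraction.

Average speed = (total path length)/(elapsed time); on a piecewise-linear x-t graph the path length is Σ|Δx|.
0–1 s: |Δx| = |11 − 11| = 0 m
1–3 s: |Δx| = |-6 − 11| = 17 m
3–8 s: |Δx| = |-3 − -6| = 3 m
8–14 s: |Δx| = |4 − -3| = 7 m
Total path = 27 m; average speed = 27/14 = 27/14 m/s.

27/14 m/s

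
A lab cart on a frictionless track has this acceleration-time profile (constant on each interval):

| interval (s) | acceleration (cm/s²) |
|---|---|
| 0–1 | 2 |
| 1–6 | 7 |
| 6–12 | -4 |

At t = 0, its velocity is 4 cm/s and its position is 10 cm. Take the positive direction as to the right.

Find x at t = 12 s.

On each constant-a segment, Δv = aΔt and Δx = v₀Δt + ½aΔt²; chain segment to segment.
0–1 s: v starts 4 cm/s; Δx = 4·1 + ½·2·1² = 5 cm; v ends 6 cm/s.
1–6 s: v starts 6 cm/s; Δx = 6·5 + ½·7·5² = 117.5 cm; v ends 41 cm/s.
6–12 s: v starts 41 cm/s; Δx = 41·6 + ½·-4·6² = 174 cm; v ends 17 cm/s.
x(12) = 10 + Σ Δx = 306.5 cm.

306.5 cm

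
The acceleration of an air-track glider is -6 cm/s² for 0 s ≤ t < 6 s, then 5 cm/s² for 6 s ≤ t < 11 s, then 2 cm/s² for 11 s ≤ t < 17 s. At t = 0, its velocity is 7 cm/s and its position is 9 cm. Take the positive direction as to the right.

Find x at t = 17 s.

-127.5 cm

On each constant-a segment, Δv = aΔt and Δx = v₀Δt + ½aΔt²; chain segment to segment.
0–6 s: v starts 7 cm/s; Δx = 7·6 + ½·-6·6² = -66 cm; v ends -29 cm/s.
6–11 s: v starts -29 cm/s; Δx = -29·5 + ½·5·5² = -82.5 cm; v ends -4 cm/s.
11–17 s: v starts -4 cm/s; Δx = -4·6 + ½·2·6² = 12 cm; v ends 8 cm/s.
x(17) = 9 + Σ Δx = -127.5 cm.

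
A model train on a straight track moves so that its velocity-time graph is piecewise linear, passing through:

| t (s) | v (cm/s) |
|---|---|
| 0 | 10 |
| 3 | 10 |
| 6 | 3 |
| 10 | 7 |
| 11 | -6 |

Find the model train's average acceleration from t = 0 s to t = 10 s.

-0.3 cm/s²

Average acceleration = Δv/Δt = (7 − 10)/(10 − 0) = -0.3 cm/s².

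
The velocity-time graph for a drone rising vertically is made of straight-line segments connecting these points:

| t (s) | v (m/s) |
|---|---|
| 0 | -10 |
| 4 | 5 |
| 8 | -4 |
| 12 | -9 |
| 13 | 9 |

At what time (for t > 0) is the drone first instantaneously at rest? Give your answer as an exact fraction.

v changes sign on 0–4 s (from -10 to 5); the graph is linear there, so v = 0 at t = 0 + (10)·(4 − 0)/(5 − -10) = 8/3 s.

t = 8/3 s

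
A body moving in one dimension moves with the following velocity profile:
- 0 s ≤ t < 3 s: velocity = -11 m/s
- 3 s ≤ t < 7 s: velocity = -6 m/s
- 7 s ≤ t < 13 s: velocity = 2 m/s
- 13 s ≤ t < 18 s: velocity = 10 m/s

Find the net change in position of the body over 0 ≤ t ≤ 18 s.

Net displacement equals the area under the velocity-time graph (areas below the axis count negative).
0–3 s: -11 × 3 = -33 m
3–7 s: -6 × 4 = -24 m
7–13 s: 2 × 6 = 12 m
13–18 s: 10 × 5 = 50 m
Net displacement = 5 m

5 m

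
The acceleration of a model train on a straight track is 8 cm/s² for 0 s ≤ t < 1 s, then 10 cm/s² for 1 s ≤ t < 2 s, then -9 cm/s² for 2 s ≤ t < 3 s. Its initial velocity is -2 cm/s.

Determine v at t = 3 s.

7 cm/s

Δv equals the area under the a-t graph; then v = v₀ + Δv.
0–1 s: 8 × 1 = 8 cm/s
1–2 s: 10 × 1 = 10 cm/s
2–3 s: -9 × 1 = -9 cm/s
Δv = 9 cm/s, so v(3) = -2 + (9) = 7 cm/s.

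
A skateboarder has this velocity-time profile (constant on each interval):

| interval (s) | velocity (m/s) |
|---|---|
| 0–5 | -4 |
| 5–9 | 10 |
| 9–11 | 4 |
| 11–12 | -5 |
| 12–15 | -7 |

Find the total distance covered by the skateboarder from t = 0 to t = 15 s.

94 m

Total distance travelled is ∫|v| dt — sum the magnitudes of each area piece.
0–5 s: |-4| × 5 = 20 m
5–9 s: |10| × 4 = 40 m
9–11 s: |4| × 2 = 8 m
11–12 s: |-5| × 1 = 5 m
12–15 s: |-7| × 3 = 21 m
Total distance = 94 m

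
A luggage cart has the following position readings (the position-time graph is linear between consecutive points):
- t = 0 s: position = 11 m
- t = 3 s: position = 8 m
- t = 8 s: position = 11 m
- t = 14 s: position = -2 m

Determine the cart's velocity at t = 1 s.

Velocity is the slope of the x-t graph on 0–3 s: (8 − 11)/(3 − 0) = -1 m/s.

-1 m/s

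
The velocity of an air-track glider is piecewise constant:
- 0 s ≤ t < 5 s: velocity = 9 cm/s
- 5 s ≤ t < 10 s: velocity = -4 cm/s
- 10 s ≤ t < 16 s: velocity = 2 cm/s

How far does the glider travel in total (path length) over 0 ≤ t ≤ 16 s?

77 cm

Distance (not displacement) is the total path length: add the absolute areas under v-t.
0–5 s: |9| × 5 = 45 cm
5–10 s: |-4| × 5 = 20 cm
10–16 s: |2| × 6 = 12 cm
Total distance = 77 cm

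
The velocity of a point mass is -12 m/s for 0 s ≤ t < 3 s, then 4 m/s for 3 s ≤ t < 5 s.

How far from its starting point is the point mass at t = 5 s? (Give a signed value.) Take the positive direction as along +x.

Net displacement equals the area under the velocity-time graph (areas below the axis count negative).
0–3 s: -12 × 3 = -36 m
3–5 s: 4 × 2 = 8 m
Net displacement = -28 m

-28 m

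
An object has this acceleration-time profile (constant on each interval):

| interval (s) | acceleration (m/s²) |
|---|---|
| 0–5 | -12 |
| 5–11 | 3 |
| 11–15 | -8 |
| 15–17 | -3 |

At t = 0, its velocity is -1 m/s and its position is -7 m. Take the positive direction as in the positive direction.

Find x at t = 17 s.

-866 m

On each constant-a segment, Δv = aΔt and Δx = v₀Δt + ½aΔt²; chain segment to segment.
0–5 s: v starts -1 m/s; Δx = -1·5 + ½·-12·5² = -155 m; v ends -61 m/s.
5–11 s: v starts -61 m/s; Δx = -61·6 + ½·3·6² = -312 m; v ends -43 m/s.
11–15 s: v starts -43 m/s; Δx = -43·4 + ½·-8·4² = -236 m; v ends -75 m/s.
15–17 s: v starts -75 m/s; Δx = -75·2 + ½·-3·2² = -156 m; v ends -81 m/s.
x(17) = -7 + Σ Δx = -866 m.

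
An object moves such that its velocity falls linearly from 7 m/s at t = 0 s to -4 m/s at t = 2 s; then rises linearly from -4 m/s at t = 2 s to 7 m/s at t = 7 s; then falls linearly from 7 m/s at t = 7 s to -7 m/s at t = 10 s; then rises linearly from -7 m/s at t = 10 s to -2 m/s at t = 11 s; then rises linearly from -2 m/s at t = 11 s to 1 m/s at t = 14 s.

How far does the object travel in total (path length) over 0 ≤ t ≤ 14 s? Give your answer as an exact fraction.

420/11 m

Distance (not displacement) is the total path length: add the absolute areas under v-t.
0–2 s: v = 0 at t = 14/11 s; triangle areas 49/11 + 16/11 = 65/11 m
2–7 s: v = 0 at t = 42/11 s; triangle areas 40/11 + 245/22 = 325/22 m
7–10 s: v = 0 at t = 8.5 s; triangle areas 5.25 + 5.25 = 10.5 m
10–11 s: |½(-7 + -2)(1)| = 4.5 m
11–14 s: v = 0 at t = 13 s; triangle areas 2 + 0.5 = 2.5 m
Total distance = 420/11 m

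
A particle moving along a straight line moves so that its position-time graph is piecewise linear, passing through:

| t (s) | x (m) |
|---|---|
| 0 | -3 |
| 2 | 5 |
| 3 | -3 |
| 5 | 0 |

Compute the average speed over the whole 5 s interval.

3.8 m/s

Average speed = (total path length)/(elapsed time); on a piecewise-linear x-t graph the path length is Σ|Δx|.
0–2 s: |Δx| = |5 − -3| = 8 m
2–3 s: |Δx| = |-3 − 5| = 8 m
3–5 s: |Δx| = |0 − -3| = 3 m
Total path = 19 m; average speed = 19/5 = 3.8 m/s.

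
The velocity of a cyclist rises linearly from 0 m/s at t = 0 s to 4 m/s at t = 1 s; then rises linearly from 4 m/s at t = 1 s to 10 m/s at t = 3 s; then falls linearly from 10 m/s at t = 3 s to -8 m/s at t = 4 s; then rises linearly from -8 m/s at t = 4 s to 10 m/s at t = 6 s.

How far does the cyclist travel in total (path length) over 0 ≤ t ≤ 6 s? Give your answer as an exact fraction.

Total distance travelled is ∫|v| dt — sum the magnitudes of each area piece.
0–1 s: |½(0 + 4)(1)| = 2 m
1–3 s: |½(4 + 10)(2)| = 14 m
3–4 s: v = 0 at t = 32/9 s; triangle areas 25/9 + 16/9 = 41/9 m
4–6 s: v = 0 at t = 44/9 s; triangle areas 32/9 + 50/9 = 82/9 m
Total distance = 89/3 m

89/3 m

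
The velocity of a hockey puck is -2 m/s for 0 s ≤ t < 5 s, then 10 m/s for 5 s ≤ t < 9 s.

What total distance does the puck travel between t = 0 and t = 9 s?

Total distance travelled is ∫|v| dt — sum the magnitudes of each area piece.
0–5 s: |-2| × 5 = 10 m
5–9 s: |10| × 4 = 40 m
Total distance = 50 m

50 m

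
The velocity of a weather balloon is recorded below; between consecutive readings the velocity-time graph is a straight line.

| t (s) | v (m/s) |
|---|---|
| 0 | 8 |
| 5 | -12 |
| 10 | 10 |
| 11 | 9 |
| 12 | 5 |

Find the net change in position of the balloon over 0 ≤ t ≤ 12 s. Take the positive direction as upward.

1.5 m

Net displacement equals the area under the velocity-time graph (areas below the axis count negative).
0–5 s: ½(8 + -12)(5) = -10 m
5–10 s: ½(-12 + 10)(5) = -5 m
10–11 s: ½(10 + 9)(1) = 9.5 m
11–12 s: ½(9 + 5)(1) = 7 m
Net displacement = 1.5 m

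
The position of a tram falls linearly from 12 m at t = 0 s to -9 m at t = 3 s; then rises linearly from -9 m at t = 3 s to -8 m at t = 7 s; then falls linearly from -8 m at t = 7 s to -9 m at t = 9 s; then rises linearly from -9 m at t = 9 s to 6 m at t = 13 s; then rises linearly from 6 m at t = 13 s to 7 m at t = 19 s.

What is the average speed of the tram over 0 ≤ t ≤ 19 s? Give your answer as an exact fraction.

39/19 m/s

Average speed = (total path length)/(elapsed time); on a piecewise-linear x-t graph the path length is Σ|Δx|.
0–3 s: |Δx| = |-9 − 12| = 21 m
3–7 s: |Δx| = |-8 − -9| = 1 m
7–9 s: |Δx| = |-9 − -8| = 1 m
9–13 s: |Δx| = |6 − -9| = 15 m
13–19 s: |Δx| = |7 − 6| = 1 m
Total path = 39 m; average speed = 39/19 = 39/19 m/s.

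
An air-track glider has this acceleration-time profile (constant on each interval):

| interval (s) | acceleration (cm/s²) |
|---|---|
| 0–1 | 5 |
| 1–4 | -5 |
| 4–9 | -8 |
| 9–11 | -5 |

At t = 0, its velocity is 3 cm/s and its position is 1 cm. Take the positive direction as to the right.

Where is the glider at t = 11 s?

-231 cm

On each constant-a segment, Δv = aΔt and Δx = v₀Δt + ½aΔt²; chain segment to segment.
0–1 s: v starts 3 cm/s; Δx = 3·1 + ½·5·1² = 5.5 cm; v ends 8 cm/s.
1–4 s: v starts 8 cm/s; Δx = 8·3 + ½·-5·3² = 1.5 cm; v ends -7 cm/s.
4–9 s: v starts -7 cm/s; Δx = -7·5 + ½·-8·5² = -135 cm; v ends -47 cm/s.
9–11 s: v starts -47 cm/s; Δx = -47·2 + ½·-5·2² = -104 cm; v ends -57 cm/s.
x(11) = 1 + Σ Δx = -231 cm.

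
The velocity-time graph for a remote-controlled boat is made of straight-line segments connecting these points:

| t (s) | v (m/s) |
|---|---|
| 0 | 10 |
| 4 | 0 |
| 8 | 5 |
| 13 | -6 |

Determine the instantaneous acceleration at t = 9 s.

-2.2 m/s²

Acceleration is the slope of the v-t graph on 8–13 s: (-6 − 5)/(13 − 8) = -2.2 m/s².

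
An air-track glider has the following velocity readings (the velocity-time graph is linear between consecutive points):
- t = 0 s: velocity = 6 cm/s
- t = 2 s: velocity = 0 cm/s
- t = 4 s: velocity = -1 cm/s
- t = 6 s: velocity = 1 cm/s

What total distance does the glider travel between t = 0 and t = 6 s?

8 cm

Total distance travelled is ∫|v| dt — sum the magnitudes of each area piece.
0–2 s: |½(6 + 0)(2)| = 6 cm
2–4 s: |½(0 + -1)(2)| = 1 cm
4–6 s: v = 0 at t = 5 s; triangle areas 0.5 + 0.5 = 1 cm
Total distance = 8 cm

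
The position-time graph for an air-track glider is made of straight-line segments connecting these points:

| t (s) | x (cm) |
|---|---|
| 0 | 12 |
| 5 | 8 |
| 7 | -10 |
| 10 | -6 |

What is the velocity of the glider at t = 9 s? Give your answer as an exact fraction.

4/3 cm/s

Velocity is the slope of the x-t graph on 7–10 s: (-6 − -10)/(10 − 7) = 4/3 cm/s.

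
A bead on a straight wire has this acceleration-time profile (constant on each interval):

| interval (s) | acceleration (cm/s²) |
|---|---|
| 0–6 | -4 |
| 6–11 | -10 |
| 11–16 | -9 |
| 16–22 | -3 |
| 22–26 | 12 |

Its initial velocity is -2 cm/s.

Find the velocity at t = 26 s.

Δv equals the area under the a-t graph; then v = v₀ + Δv.
0–6 s: -4 × 6 = -24 cm/s
6–11 s: -10 × 5 = -50 cm/s
11–16 s: -9 × 5 = -45 cm/s
16–22 s: -3 × 6 = -18 cm/s
22–26 s: 12 × 4 = 48 cm/s
Δv = -89 cm/s, so v(26) = -2 + (-89) = -91 cm/s.

-91 cm/s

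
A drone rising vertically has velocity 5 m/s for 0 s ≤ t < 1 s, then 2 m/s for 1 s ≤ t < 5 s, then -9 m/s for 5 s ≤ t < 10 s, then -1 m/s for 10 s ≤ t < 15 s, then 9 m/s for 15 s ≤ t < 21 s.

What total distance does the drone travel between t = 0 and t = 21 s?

Distance (not displacement) is the total path length: add the absolute areas under v-t.
0–1 s: |5| × 1 = 5 m
1–5 s: |2| × 4 = 8 m
5–10 s: |-9| × 5 = 45 m
10–15 s: |-1| × 5 = 5 m
15–21 s: |9| × 6 = 54 m
Total distance = 117 m

117 m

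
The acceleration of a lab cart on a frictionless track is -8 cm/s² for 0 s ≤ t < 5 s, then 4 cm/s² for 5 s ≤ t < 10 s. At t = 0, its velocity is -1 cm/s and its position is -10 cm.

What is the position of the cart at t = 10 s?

-270 cm

On each constant-a segment, Δv = aΔt and Δx = v₀Δt + ½aΔt²; chain segment to segment.
0–5 s: v starts -1 cm/s; Δx = -1·5 + ½·-8·5² = -105 cm; v ends -41 cm/s.
5–10 s: v starts -41 cm/s; Δx = -41·5 + ½·4·5² = -155 cm; v ends -21 cm/s.
x(10) = -10 + Σ Δx = -270 cm.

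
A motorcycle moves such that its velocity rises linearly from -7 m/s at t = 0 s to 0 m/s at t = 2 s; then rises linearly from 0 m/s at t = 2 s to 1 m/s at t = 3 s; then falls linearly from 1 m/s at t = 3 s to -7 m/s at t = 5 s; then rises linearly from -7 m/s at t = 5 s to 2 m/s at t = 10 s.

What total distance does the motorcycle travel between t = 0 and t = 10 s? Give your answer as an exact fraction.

1025/36 m

Distance (not displacement) is the total path length: add the absolute areas under v-t.
0–2 s: |½(-7 + 0)(2)| = 7 m
2–3 s: |½(0 + 1)(1)| = 0.5 m
3–5 s: v = 0 at t = 3.25 s; triangle areas 0.125 + 6.125 = 6.25 m
5–10 s: v = 0 at t = 80/9 s; triangle areas 245/18 + 10/9 = 265/18 m
Total distance = 1025/36 m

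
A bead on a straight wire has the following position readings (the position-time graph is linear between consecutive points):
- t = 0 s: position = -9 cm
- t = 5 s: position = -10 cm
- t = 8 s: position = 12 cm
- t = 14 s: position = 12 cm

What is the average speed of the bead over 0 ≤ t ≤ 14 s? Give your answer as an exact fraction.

23/14 cm/s

Average speed = (total path length)/(elapsed time); on a piecewise-linear x-t graph the path length is Σ|Δx|.
0–5 s: |Δx| = |-10 − -9| = 1 cm
5–8 s: |Δx| = |12 − -10| = 22 cm
8–14 s: |Δx| = |12 − 12| = 0 cm
Total path = 23 cm; average speed = 23/14 = 23/14 cm/s.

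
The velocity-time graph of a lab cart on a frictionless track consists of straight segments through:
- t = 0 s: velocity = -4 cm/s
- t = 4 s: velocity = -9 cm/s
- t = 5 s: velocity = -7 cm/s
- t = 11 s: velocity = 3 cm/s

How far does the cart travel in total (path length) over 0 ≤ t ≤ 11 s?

Total distance travelled is ∫|v| dt — sum the magnitudes of each area piece.
0–4 s: |½(-4 + -9)(4)| = 26 cm
4–5 s: |½(-9 + -7)(1)| = 8 cm
5–11 s: v = 0 at t = 9.2 s; triangle areas 14.7 + 2.7 = 17.4 cm
Total distance = 51.4 cm

51.4 cm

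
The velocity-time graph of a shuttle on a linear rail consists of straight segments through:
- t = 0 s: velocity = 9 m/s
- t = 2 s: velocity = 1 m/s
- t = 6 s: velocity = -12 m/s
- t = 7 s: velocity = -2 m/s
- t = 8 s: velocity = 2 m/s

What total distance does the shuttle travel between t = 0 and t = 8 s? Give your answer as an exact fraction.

Total distance travelled is ∫|v| dt — sum the magnitudes of each area piece.
0–2 s: |½(9 + 1)(2)| = 10 m
2–6 s: v = 0 at t = 30/13 s; triangle areas 2/13 + 288/13 = 290/13 m
6–7 s: |½(-12 + -2)(1)| = 7 m
7–8 s: v = 0 at t = 7.5 s; triangle areas 0.5 + 0.5 = 1 m
Total distance = 524/13 m

524/13 m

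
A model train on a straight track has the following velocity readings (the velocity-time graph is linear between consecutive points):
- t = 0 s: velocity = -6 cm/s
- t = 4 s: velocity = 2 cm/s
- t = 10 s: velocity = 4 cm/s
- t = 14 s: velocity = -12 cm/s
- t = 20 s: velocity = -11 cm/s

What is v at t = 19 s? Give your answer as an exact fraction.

-67/6 cm/s

On 14–20 s the graph is linear from -12 to -11 cm/s: v(19) = -12 + (-11 − -12)·(19 − 14)/(20 − 14) = -67/6 cm/s.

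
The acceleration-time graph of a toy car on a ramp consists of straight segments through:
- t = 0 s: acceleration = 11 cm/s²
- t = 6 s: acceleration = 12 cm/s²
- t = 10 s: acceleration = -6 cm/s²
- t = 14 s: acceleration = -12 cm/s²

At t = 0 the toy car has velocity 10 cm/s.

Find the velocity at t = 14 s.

55 cm/s

Δv equals the area under the a-t graph; then v = v₀ + Δv.
0–6 s: ½(11 + 12)(6) = 69 cm/s
6–10 s: ½(12 + -6)(4) = 12 cm/s
10–14 s: ½(-6 + -12)(4) = -36 cm/s
Δv = 45 cm/s, so v(14) = 10 + (45) = 55 cm/s.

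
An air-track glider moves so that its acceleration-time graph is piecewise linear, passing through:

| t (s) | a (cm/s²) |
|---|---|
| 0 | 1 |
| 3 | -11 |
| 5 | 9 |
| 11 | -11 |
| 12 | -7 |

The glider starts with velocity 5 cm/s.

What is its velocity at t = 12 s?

-27 cm/s

Δv equals the area under the a-t graph; then v = v₀ + Δv.
0–3 s: ½(1 + -11)(3) = -15 cm/s
3–5 s: ½(-11 + 9)(2) = -2 cm/s
5–11 s: ½(9 + -11)(6) = -6 cm/s
11–12 s: ½(-11 + -7)(1) = -9 cm/s
Δv = -32 cm/s, so v(12) = 5 + (-32) = -27 cm/s.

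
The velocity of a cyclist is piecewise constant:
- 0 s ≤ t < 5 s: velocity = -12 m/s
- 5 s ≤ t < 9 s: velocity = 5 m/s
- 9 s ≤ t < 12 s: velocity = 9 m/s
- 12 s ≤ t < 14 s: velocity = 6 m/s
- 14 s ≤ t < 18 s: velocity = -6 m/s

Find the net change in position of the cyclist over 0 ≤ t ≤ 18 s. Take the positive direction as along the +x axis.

-25 m

Displacement is the signed area under the v-t curve.
0–5 s: -12 × 5 = -60 m
5–9 s: 5 × 4 = 20 m
9–12 s: 9 × 3 = 27 m
12–14 s: 6 × 2 = 12 m
14–18 s: -6 × 4 = -24 m
Net displacement = -25 m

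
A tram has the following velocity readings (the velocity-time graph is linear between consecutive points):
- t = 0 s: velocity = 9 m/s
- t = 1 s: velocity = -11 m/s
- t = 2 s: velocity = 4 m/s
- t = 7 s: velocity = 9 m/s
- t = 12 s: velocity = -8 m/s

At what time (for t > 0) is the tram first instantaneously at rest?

v changes sign on 0–1 s (from 9 to -11); the graph is linear there, so v = 0 at t = 0 + (-9)·(1 − 0)/(-11 − 9) = 0.45 s.

t = 0.45 s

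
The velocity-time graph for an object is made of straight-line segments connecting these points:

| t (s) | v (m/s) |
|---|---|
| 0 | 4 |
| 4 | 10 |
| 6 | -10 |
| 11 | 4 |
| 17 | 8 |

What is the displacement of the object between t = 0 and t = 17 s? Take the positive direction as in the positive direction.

49 m

Net displacement equals the area under the velocity-time graph (areas below the axis count negative).
0–4 s: ½(4 + 10)(4) = 28 m
4–6 s: ½(10 + -10)(2) = 0 m
6–11 s: ½(-10 + 4)(5) = -15 m
11–17 s: ½(4 + 8)(6) = 36 m
Net displacement = 49 m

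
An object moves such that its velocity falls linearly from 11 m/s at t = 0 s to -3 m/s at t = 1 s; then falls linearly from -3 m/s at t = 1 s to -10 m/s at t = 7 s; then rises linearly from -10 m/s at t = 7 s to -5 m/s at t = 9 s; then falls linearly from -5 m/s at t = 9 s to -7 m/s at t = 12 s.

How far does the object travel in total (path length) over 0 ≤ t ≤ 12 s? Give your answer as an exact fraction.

Distance (not displacement) is the total path length: add the absolute areas under v-t.
0–1 s: v = 0 at t = 11/14 s; triangle areas 121/28 + 9/28 = 65/14 m
1–7 s: |½(-3 + -10)(6)| = 39 m
7–9 s: |½(-10 + -5)(2)| = 15 m
9–12 s: |½(-5 + -7)(3)| = 18 m
Total distance = 1073/14 m

1073/14 m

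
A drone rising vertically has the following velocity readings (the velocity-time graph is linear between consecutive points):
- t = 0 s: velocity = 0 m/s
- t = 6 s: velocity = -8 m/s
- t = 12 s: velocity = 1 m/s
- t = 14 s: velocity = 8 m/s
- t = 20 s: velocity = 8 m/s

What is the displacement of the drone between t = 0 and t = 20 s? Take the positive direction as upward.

Displacement is the signed area under the v-t curve.
0–6 s: ½(0 + -8)(6) = -24 m
6–12 s: ½(-8 + 1)(6) = -21 m
12–14 s: ½(1 + 8)(2) = 9 m
14–20 s: 8 × 6 = 48 m
Net displacement = 12 m

12 m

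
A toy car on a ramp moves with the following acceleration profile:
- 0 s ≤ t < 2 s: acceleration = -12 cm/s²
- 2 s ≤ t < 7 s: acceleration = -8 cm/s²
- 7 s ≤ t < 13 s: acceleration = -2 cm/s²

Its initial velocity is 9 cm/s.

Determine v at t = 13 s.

Δv equals the area under the a-t graph; then v = v₀ + Δv.
0–2 s: -12 × 2 = -24 cm/s
2–7 s: -8 × 5 = -40 cm/s
7–13 s: -2 × 6 = -12 cm/s
Δv = -76 cm/s, so v(13) = 9 + (-76) = -67 cm/s.

-67 cm/s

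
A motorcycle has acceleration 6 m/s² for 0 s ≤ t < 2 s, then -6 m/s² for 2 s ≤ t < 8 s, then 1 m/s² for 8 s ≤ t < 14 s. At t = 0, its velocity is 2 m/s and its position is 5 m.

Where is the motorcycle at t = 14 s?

-117 m

On each constant-a segment, Δv = aΔt and Δx = v₀Δt + ½aΔt²; chain segment to segment.
0–2 s: v starts 2 m/s; Δx = 2·2 + ½·6·2² = 16 m; v ends 14 m/s.
2–8 s: v starts 14 m/s; Δx = 14·6 + ½·-6·6² = -24 m; v ends -22 m/s.
8–14 s: v starts -22 m/s; Δx = -22·6 + ½·1·6² = -114 m; v ends -16 m/s.
x(14) = 5 + Σ Δx = -117 m.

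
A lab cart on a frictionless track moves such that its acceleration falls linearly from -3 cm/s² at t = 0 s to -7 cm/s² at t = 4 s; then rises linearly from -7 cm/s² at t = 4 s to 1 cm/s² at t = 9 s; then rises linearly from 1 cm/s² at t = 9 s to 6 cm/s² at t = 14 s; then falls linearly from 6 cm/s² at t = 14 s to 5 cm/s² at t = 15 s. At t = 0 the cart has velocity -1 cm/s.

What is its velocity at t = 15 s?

-13 cm/s

Δv equals the area under the a-t graph; then v = v₀ + Δv.
0–4 s: ½(-3 + -7)(4) = -20 cm/s
4–9 s: ½(-7 + 1)(5) = -15 cm/s
9–14 s: ½(1 + 6)(5) = 17.5 cm/s
14–15 s: ½(6 + 5)(1) = 5.5 cm/s
Δv = -12 cm/s, so v(15) = -1 + (-12) = -13 cm/s.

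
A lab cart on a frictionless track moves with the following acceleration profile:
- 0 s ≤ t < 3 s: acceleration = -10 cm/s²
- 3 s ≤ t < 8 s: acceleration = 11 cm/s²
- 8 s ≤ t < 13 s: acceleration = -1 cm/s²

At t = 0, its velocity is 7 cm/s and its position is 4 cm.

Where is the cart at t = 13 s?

On each constant-a segment, Δv = aΔt and Δx = v₀Δt + ½aΔt²; chain segment to segment.
0–3 s: v starts 7 cm/s; Δx = 7·3 + ½·-10·3² = -24 cm; v ends -23 cm/s.
3–8 s: v starts -23 cm/s; Δx = -23·5 + ½·11·5² = 22.5 cm; v ends 32 cm/s.
8–13 s: v starts 32 cm/s; Δx = 32·5 + ½·-1·5² = 147.5 cm; v ends 27 cm/s.
x(13) = 4 + Σ Δx = 150 cm.

150 cm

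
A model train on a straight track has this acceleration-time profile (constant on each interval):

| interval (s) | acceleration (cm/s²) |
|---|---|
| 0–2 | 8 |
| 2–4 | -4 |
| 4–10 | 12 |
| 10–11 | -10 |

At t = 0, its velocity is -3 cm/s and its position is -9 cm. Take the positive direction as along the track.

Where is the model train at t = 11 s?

337 cm

On each constant-a segment, Δv = aΔt and Δx = v₀Δt + ½aΔt²; chain segment to segment.
0–2 s: v starts -3 cm/s; Δx = -3·2 + ½·8·2² = 10 cm; v ends 13 cm/s.
2–4 s: v starts 13 cm/s; Δx = 13·2 + ½·-4·2² = 18 cm; v ends 5 cm/s.
4–10 s: v starts 5 cm/s; Δx = 5·6 + ½·12·6² = 246 cm; v ends 77 cm/s.
10–11 s: v starts 77 cm/s; Δx = 77·1 + ½·-10·1² = 72 cm; v ends 67 cm/s.
x(11) = -9 + Σ Δx = 337 cm.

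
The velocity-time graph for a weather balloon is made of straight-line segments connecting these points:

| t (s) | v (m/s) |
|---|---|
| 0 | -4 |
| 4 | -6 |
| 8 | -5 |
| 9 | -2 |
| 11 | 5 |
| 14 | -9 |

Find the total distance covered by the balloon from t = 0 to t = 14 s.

Total distance travelled is ∫|v| dt — sum the magnitudes of each area piece.
0–4 s: |½(-4 + -6)(4)| = 20 m
4–8 s: |½(-6 + -5)(4)| = 22 m
8–9 s: |½(-5 + -2)(1)| = 3.5 m
9–11 s: v = 0 at t = 67/7 s; triangle areas 4/7 + 25/7 = 29/7 m
11–14 s: v = 0 at t = 169/14 s; triangle areas 75/28 + 243/28 = 159/14 m
Total distance = 61 m

61 m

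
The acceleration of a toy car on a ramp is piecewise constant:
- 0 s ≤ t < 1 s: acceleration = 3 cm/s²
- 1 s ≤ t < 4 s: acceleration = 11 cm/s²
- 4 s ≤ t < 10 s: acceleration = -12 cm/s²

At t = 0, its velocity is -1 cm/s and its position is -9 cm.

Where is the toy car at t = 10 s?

41 cm

On each constant-a segment, Δv = aΔt and Δx = v₀Δt + ½aΔt²; chain segment to segment.
0–1 s: v starts -1 cm/s; Δx = -1·1 + ½·3·1² = 0.5 cm; v ends 2 cm/s.
1–4 s: v starts 2 cm/s; Δx = 2·3 + ½·11·3² = 55.5 cm; v ends 35 cm/s.
4–10 s: v starts 35 cm/s; Δx = 35·6 + ½·-12·6² = -6 cm; v ends -37 cm/s.
x(10) = -9 + Σ Δx = 41 cm.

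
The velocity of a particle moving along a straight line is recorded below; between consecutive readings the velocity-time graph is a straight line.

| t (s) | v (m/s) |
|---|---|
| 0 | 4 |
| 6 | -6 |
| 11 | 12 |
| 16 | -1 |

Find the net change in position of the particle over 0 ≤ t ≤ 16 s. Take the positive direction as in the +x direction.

36.5 m

Displacement is the signed area under the v-t curve.
0–6 s: ½(4 + -6)(6) = -6 m
6–11 s: ½(-6 + 12)(5) = 15 m
11–16 s: ½(12 + -1)(5) = 27.5 m
Net displacement = 36.5 m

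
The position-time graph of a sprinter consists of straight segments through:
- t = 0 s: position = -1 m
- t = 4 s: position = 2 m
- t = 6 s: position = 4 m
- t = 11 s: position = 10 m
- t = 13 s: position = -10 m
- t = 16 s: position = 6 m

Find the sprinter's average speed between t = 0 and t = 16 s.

Average speed = (total path length)/(elapsed time); on a piecewise-linear x-t graph the path length is Σ|Δx|.
0–4 s: |Δx| = |2 − -1| = 3 m
4–6 s: |Δx| = |4 − 2| = 2 m
6–11 s: |Δx| = |10 − 4| = 6 m
11–13 s: |Δx| = |-10 − 10| = 20 m
13–16 s: |Δx| = |6 − -10| = 16 m
Total path = 47 m; average speed = 47/16 = 2.9375 m/s.

2.9375 m/s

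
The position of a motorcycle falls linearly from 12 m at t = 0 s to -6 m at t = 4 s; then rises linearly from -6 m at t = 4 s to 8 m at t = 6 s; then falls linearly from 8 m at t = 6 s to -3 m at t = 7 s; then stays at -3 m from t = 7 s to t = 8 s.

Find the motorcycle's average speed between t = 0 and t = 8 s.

5.375 m/s

Average speed = (total path length)/(elapsed time); on a piecewise-linear x-t graph the path length is Σ|Δx|.
0–4 s: |Δx| = |-6 − 12| = 18 m
4–6 s: |Δx| = |8 − -6| = 14 m
6–7 s: |Δx| = |-3 − 8| = 11 m
7–8 s: |Δx| = |-3 − -3| = 0 m
Total path = 43 m; average speed = 43/8 = 5.375 m/s.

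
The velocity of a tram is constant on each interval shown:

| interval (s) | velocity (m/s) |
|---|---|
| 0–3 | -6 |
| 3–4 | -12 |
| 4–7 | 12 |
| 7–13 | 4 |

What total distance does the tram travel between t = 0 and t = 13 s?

Total distance travelled is ∫|v| dt — sum the magnitudes of each area piece.
0–3 s: |-6| × 3 = 18 m
3–4 s: |-12| × 1 = 12 m
4–7 s: |12| × 3 = 36 m
7–13 s: |4| × 6 = 24 m
Total distance = 90 m

90 m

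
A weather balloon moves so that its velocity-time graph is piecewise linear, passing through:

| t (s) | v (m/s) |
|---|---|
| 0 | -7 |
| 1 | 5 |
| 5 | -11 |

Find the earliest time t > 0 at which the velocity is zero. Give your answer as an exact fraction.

t = 7/12 s

v changes sign on 0–1 s (from -7 to 5); the graph is linear there, so v = 0 at t = 0 + (7)·(1 − 0)/(5 − -7) = 7/12 s.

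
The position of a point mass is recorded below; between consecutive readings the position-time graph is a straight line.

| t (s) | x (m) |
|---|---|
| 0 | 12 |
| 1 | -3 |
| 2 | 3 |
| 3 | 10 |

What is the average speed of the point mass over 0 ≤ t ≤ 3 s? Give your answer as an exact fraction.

Average speed = (total path length)/(elapsed time); on a piecewise-linear x-t graph the path length is Σ|Δx|.
0–1 s: |Δx| = |-3 − 12| = 15 m
1–2 s: |Δx| = |3 − -3| = 6 m
2–3 s: |Δx| = |10 − 3| = 7 m
Total path = 28 m; average speed = 28/3 = 28/3 m/s.

28/3 m/s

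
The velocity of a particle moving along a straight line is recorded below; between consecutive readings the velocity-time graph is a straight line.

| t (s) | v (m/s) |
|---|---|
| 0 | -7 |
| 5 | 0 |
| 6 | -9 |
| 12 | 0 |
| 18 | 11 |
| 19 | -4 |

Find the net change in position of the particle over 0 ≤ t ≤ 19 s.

Displacement is the signed area under the v-t curve.
0–5 s: ½(-7 + 0)(5) = -17.5 m
5–6 s: ½(0 + -9)(1) = -4.5 m
6–12 s: ½(-9 + 0)(6) = -27 m
12–18 s: ½(0 + 11)(6) = 33 m
18–19 s: ½(11 + -4)(1) = 3.5 m
Net displacement = -12.5 m

-12.5 m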